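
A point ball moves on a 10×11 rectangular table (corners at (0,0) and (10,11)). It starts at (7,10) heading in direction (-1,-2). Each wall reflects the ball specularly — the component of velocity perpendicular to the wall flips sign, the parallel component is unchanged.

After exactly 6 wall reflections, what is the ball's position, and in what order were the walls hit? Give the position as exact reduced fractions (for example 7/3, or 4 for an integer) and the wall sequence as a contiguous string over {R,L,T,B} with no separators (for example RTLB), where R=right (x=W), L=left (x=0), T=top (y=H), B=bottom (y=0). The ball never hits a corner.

Final position: (11/2,11)
Wall sequence: BLTBRT

1. t=5 → B at (2,0); v=(-1,2)
2. t=2 → L at (0,4); v=(1,2)
3. t=7/2 → T at (7/2,11); v=(1,-2)
4. t=11/2 → B at (9,0); v=(1,2)
5. t=1 → R at (10,2); v=(-1,2)
6. t=9/2 → T at (11/2,11); v=(-1,-2)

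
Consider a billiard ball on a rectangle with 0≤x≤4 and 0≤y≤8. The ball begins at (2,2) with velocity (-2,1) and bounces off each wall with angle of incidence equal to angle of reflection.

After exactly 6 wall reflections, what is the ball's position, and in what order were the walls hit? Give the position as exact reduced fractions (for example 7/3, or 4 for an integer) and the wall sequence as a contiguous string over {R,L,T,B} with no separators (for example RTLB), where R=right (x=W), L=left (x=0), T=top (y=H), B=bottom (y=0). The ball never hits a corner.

1. t=1 → L at (0,3); v=(2,1)
2. t=2 → R at (4,5); v=(-2,1)
3. t=2 → L at (0,7); v=(2,1)
4. t=1 → T at (2,8); v=(2,-1)
5. t=1 → R at (4,7); v=(-2,-1)
6. t=2 → L at (0,5); v=(2,-1)

Final position: (0,5)
Wall sequence: LRLTRL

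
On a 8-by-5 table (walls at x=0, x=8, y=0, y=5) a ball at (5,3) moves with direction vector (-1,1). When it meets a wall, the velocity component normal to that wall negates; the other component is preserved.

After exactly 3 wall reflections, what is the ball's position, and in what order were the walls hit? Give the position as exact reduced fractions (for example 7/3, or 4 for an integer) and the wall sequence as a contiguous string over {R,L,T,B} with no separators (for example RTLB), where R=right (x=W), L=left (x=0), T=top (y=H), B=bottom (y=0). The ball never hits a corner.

1. t=2 → T at (3,5); v=(-1,-1)
2. t=3 → L at (0,2); v=(1,-1)
3. t=2 → B at (2,0); v=(1,1)

Final position: (2,0)
Wall sequence: TLB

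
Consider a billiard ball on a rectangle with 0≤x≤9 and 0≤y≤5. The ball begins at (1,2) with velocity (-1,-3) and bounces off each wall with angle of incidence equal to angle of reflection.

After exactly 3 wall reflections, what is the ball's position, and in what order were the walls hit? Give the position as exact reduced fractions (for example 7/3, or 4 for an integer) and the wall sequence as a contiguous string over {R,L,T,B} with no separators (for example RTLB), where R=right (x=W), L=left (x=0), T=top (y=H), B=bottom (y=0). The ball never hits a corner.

Final position: (4/3,5)
Wall sequence: BLT

1. t=2/3 → B at (1/3,0); v=(-1,3)
2. t=1/3 → L at (0,1); v=(1,3)
3. t=4/3 → T at (4/3,5); v=(1,-3)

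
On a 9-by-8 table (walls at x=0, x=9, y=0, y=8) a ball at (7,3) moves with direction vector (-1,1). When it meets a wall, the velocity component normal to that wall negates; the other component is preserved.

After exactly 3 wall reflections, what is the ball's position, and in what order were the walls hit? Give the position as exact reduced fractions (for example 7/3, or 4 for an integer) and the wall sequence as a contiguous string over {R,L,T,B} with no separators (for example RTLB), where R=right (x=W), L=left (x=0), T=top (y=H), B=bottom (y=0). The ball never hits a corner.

Final position: (6,0)
Wall sequence: TLB

1. t=5 → T at (2,8); v=(-1,-1)
2. t=2 → L at (0,6); v=(1,-1)
3. t=6 → B at (6,0); v=(1,1)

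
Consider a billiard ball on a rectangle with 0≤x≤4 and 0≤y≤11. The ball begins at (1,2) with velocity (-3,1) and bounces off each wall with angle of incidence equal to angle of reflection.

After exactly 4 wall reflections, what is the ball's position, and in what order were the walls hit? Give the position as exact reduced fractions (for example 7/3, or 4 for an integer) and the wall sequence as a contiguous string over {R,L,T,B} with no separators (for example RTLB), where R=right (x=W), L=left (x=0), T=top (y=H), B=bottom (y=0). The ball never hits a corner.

Final position: (4,19/3)
Wall sequence: LRLR

1. t=1/3 → L at (0,7/3); v=(3,1)
2. t=4/3 → R at (4,11/3); v=(-3,1)
3. t=4/3 → L at (0,5); v=(3,1)
4. t=4/3 → R at (4,19/3); v=(-3,1)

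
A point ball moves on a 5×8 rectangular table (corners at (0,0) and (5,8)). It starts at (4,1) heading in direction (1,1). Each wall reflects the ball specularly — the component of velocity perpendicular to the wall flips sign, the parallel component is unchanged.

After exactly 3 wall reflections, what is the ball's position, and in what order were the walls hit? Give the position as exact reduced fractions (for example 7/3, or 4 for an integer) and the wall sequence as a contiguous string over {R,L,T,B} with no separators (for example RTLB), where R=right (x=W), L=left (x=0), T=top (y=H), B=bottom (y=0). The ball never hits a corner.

Final position: (1,8)
Wall sequence: RLT

1. t=1 → R at (5,2); v=(-1,1)
2. t=5 → L at (0,7); v=(1,1)
3. t=1 → T at (1,8); v=(1,-1)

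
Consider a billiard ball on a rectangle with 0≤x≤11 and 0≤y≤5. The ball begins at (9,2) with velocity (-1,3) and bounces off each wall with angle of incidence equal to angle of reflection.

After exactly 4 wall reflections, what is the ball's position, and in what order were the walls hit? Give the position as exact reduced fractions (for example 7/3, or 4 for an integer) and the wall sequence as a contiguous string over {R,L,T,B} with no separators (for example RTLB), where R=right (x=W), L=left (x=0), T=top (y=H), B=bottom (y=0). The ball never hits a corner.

1. t=1 → T at (8,5); v=(-1,-3)
2. t=5/3 → B at (19/3,0); v=(-1,3)
3. t=5/3 → T at (14/3,5); v=(-1,-3)
4. t=5/3 → B at (3,0); v=(-1,3)

Final position: (3,0)
Wall sequence: TBTB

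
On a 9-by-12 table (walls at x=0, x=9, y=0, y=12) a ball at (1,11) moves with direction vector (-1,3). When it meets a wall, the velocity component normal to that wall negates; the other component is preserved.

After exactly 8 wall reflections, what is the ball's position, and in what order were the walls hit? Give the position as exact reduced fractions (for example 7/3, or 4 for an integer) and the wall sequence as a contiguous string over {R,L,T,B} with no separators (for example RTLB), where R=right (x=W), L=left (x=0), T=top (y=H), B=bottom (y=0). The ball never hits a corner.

Final position: (0,4)
Wall sequence: TLBTRBTL

1. t=1/3 → T at (2/3,12); v=(-1,-3)
2. t=2/3 → L at (0,10); v=(1,-3)
3. t=10/3 → B at (10/3,0); v=(1,3)
4. t=4 → T at (22/3,12); v=(1,-3)
5. t=5/3 → R at (9,7); v=(-1,-3)
6. t=7/3 → B at (20/3,0); v=(-1,3)
7. t=4 → T at (8/3,12); v=(-1,-3)
8. t=8/3 → L at (0,4); v=(1,-3)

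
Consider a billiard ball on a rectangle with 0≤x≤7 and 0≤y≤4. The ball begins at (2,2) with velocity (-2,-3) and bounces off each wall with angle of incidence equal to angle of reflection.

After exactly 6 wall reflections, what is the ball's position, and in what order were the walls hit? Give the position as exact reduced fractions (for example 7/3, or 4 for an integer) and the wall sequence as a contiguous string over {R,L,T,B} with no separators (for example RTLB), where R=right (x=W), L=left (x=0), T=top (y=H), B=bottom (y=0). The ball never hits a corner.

Final position: (20/3,4)
Wall sequence: BLTBRT

1. t=2/3 → B at (2/3,0); v=(-2,3)
2. t=1/3 → L at (0,1); v=(2,3)
3. t=1 → T at (2,4); v=(2,-3)
4. t=4/3 → B at (14/3,0); v=(2,3)
5. t=7/6 → R at (7,7/2); v=(-2,3)
6. t=1/6 → T at (20/3,4); v=(-2,-3)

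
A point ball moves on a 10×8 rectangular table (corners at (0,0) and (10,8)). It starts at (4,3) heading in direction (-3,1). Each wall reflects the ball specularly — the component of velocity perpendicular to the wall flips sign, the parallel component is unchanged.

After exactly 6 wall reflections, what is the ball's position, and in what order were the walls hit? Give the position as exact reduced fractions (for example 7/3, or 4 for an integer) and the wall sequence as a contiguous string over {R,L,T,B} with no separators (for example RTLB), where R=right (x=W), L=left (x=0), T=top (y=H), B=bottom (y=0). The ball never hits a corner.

1. t=4/3 → L at (0,13/3); v=(3,1)
2. t=10/3 → R at (10,23/3); v=(-3,1)
3. t=1/3 → T at (9,8); v=(-3,-1)
4. t=3 → L at (0,5); v=(3,-1)
5. t=10/3 → R at (10,5/3); v=(-3,-1)
6. t=5/3 → B at (5,0); v=(-3,1)

Final position: (5,0)
Wall sequence: LRTLRB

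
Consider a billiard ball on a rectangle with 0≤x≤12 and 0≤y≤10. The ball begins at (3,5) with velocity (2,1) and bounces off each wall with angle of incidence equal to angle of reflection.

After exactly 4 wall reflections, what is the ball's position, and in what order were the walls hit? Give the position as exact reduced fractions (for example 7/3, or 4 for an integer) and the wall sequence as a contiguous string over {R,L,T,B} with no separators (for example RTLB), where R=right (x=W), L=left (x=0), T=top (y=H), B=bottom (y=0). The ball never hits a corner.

1. t=9/2 → R at (12,19/2); v=(-2,1)
2. t=1/2 → T at (11,10); v=(-2,-1)
3. t=11/2 → L at (0,9/2); v=(2,-1)
4. t=9/2 → B at (9,0); v=(2,1)

Final position: (9,0)
Wall sequence: RTLB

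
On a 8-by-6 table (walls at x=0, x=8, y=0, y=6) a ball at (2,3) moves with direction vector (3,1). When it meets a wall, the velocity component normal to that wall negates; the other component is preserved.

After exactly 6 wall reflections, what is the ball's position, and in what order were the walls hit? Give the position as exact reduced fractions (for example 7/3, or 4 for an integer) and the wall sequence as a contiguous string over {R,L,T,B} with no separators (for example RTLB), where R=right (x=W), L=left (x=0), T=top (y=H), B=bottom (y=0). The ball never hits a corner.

1. t=2 → R at (8,5); v=(-3,1)
2. t=1 → T at (5,6); v=(-3,-1)
3. t=5/3 → L at (0,13/3); v=(3,-1)
4. t=8/3 → R at (8,5/3); v=(-3,-1)
5. t=5/3 → B at (3,0); v=(-3,1)
6. t=1 → L at (0,1); v=(3,1)

Final position: (0,1)
Wall sequence: RTLRBL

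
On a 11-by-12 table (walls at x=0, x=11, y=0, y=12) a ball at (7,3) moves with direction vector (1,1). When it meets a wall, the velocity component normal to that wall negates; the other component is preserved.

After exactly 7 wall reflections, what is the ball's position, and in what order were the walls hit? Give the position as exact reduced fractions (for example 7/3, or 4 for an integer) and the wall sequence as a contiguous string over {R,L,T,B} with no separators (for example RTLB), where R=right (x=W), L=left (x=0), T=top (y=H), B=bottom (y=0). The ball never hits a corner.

1. t=4 → R at (11,7); v=(-1,1)
2. t=5 → T at (6,12); v=(-1,-1)
3. t=6 → L at (0,6); v=(1,-1)
4. t=6 → B at (6,0); v=(1,1)
5. t=5 → R at (11,5); v=(-1,1)
6. t=7 → T at (4,12); v=(-1,-1)
7. t=4 → L at (0,8); v=(1,-1)

Final position: (0,8)
Wall sequence: RTLBRTL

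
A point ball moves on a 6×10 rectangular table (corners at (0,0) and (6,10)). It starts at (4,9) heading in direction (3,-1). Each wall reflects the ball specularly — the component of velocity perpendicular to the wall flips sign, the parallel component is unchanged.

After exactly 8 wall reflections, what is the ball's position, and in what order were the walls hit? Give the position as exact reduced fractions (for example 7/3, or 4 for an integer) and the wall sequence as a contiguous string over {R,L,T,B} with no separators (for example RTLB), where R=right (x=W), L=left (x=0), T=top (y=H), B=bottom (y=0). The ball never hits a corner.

1. t=2/3 → R at (6,25/3); v=(-3,-1)
2. t=2 → L at (0,19/3); v=(3,-1)
3. t=2 → R at (6,13/3); v=(-3,-1)
4. t=2 → L at (0,7/3); v=(3,-1)
5. t=2 → R at (6,1/3); v=(-3,-1)
6. t=1/3 → B at (5,0); v=(-3,1)
7. t=5/3 → L at (0,5/3); v=(3,1)
8. t=2 → R at (6,11/3); v=(-3,1)

Final position: (6,11/3)
Wall sequence: RLRLRBLR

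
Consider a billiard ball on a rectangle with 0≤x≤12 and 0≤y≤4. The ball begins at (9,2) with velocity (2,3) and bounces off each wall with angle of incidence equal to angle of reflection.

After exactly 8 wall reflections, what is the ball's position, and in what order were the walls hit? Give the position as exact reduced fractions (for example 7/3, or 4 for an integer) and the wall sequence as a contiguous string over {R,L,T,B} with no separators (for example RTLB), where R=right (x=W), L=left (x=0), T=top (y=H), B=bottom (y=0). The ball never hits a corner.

1. t=2/3 → T at (31/3,4); v=(2,-3)
2. t=5/6 → R at (12,3/2); v=(-2,-3)
3. t=1/2 → B at (11,0); v=(-2,3)
4. t=4/3 → T at (25/3,4); v=(-2,-3)
5. t=4/3 → B at (17/3,0); v=(-2,3)
6. t=4/3 → T at (3,4); v=(-2,-3)
7. t=4/3 → B at (1/3,0); v=(-2,3)
8. t=1/6 → L at (0,1/2); v=(2,3)

Final position: (0,1/2)
Wall sequence: TRBTBTBL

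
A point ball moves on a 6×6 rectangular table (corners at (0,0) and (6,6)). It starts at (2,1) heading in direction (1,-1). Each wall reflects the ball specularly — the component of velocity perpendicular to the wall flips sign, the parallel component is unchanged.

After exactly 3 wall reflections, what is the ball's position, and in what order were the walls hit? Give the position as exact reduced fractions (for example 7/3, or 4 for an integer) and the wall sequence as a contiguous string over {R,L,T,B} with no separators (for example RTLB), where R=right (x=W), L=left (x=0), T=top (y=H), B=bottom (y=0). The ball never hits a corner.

Final position: (3,6)
Wall sequence: BRT

1. t=1 → B at (3,0); v=(1,1)
2. t=3 → R at (6,3); v=(-1,1)
3. t=3 → T at (3,6); v=(-1,-1)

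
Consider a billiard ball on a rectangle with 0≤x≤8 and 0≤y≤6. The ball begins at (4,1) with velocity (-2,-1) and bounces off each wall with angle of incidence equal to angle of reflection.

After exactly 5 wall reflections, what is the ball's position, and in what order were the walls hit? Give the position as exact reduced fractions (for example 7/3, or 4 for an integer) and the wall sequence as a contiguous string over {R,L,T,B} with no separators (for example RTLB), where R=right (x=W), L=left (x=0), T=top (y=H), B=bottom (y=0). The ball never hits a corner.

Final position: (0,3)
Wall sequence: BLRTL

1. t=1 → B at (2,0); v=(-2,1)
2. t=1 → L at (0,1); v=(2,1)
3. t=4 → R at (8,5); v=(-2,1)
4. t=1 → T at (6,6); v=(-2,-1)
5. t=3 → L at (0,3); v=(2,-1)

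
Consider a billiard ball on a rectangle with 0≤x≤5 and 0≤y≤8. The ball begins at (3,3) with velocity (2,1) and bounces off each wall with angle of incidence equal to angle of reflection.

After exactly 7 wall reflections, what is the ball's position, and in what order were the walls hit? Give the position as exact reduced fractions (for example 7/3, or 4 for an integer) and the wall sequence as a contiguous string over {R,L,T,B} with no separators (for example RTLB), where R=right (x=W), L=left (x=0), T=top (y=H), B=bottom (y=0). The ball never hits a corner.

Final position: (1,0)
Wall sequence: RLTRLRB

1. t=1 → R at (5,4); v=(-2,1)
2. t=5/2 → L at (0,13/2); v=(2,1)
3. t=3/2 → T at (3,8); v=(2,-1)
4. t=1 → R at (5,7); v=(-2,-1)
5. t=5/2 → L at (0,9/2); v=(2,-1)
6. t=5/2 → R at (5,2); v=(-2,-1)
7. t=2 → B at (1,0); v=(-2,1)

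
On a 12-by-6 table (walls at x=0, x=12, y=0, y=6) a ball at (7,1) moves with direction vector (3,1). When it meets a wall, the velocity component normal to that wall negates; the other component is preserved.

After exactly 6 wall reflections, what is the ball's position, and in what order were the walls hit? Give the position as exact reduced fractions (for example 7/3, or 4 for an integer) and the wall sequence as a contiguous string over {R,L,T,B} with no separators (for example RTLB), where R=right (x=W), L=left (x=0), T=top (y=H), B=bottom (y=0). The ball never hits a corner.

1. t=5/3 → R at (12,8/3); v=(-3,1)
2. t=10/3 → T at (2,6); v=(-3,-1)
3. t=2/3 → L at (0,16/3); v=(3,-1)
4. t=4 → R at (12,4/3); v=(-3,-1)
5. t=4/3 → B at (8,0); v=(-3,1)
6. t=8/3 → L at (0,8/3); v=(3,1)

Final position: (0,8/3)
Wall sequence: RTLRBL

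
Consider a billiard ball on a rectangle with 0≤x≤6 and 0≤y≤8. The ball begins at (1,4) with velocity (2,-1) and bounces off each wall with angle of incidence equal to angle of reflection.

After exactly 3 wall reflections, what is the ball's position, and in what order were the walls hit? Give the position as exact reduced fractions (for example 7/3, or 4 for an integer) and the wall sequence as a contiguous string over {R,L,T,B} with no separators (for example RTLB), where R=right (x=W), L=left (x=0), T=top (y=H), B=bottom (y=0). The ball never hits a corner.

Final position: (0,3/2)
Wall sequence: RBL

1. t=5/2 → R at (6,3/2); v=(-2,-1)
2. t=3/2 → B at (3,0); v=(-2,1)
3. t=3/2 → L at (0,3/2); v=(2,1)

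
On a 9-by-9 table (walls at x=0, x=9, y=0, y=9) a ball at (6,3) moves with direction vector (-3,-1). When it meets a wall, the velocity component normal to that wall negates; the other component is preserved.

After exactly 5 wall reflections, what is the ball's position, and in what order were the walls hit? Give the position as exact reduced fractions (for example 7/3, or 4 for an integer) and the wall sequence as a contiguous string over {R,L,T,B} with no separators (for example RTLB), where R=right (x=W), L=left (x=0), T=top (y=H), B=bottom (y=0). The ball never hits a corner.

1. t=2 → L at (0,1); v=(3,-1)
2. t=1 → B at (3,0); v=(3,1)
3. t=2 → R at (9,2); v=(-3,1)
4. t=3 → L at (0,5); v=(3,1)
5. t=3 → R at (9,8); v=(-3,1)

Final position: (9,8)
Wall sequence: LBRLR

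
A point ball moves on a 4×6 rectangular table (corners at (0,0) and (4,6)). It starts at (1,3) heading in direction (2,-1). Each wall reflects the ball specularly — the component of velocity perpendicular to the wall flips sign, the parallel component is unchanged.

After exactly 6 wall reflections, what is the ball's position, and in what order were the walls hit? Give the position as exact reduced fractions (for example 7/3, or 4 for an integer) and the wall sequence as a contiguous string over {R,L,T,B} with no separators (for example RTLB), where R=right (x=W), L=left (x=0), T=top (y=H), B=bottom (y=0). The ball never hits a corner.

1. t=3/2 → R at (4,3/2); v=(-2,-1)
2. t=3/2 → B at (1,0); v=(-2,1)
3. t=1/2 → L at (0,1/2); v=(2,1)
4. t=2 → R at (4,5/2); v=(-2,1)
5. t=2 → L at (0,9/2); v=(2,1)
6. t=3/2 → T at (3,6); v=(2,-1)

Final position: (3,6)
Wall sequence: RBLRLT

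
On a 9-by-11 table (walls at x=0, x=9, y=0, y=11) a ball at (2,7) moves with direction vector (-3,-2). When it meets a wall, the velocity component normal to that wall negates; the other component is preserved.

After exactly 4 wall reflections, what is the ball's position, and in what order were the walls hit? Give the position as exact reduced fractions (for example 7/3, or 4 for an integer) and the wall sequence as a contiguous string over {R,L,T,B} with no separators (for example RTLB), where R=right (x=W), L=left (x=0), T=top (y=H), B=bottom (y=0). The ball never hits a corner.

1. t=2/3 → L at (0,17/3); v=(3,-2)
2. t=17/6 → B at (17/2,0); v=(3,2)
3. t=1/6 → R at (9,1/3); v=(-3,2)
4. t=3 → L at (0,19/3); v=(3,2)

Final position: (0,19/3)
Wall sequence: LBRL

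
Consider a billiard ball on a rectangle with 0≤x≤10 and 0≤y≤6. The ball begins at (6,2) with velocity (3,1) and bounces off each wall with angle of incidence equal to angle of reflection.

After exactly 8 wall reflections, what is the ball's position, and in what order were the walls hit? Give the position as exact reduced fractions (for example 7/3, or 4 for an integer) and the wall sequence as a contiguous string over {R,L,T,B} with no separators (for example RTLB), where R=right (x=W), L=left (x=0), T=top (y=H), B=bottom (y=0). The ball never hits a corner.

Final position: (6,6)
Wall sequence: RTLRBLRT

1. t=4/3 → R at (10,10/3); v=(-3,1)
2. t=8/3 → T at (2,6); v=(-3,-1)
3. t=2/3 → L at (0,16/3); v=(3,-1)
4. t=10/3 → R at (10,2); v=(-3,-1)
5. t=2 → B at (4,0); v=(-3,1)
6. t=4/3 → L at (0,4/3); v=(3,1)
7. t=10/3 → R at (10,14/3); v=(-3,1)
8. t=4/3 → T at (6,6); v=(-3,-1)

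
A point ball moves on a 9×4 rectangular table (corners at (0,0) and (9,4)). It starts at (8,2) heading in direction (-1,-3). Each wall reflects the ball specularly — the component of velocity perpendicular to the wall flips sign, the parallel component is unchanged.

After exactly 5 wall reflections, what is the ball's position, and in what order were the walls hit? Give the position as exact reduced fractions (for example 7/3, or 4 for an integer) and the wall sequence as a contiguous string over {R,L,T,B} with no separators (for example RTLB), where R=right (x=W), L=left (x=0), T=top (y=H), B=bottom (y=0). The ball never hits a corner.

1. t=2/3 → B at (22/3,0); v=(-1,3)
2. t=4/3 → T at (6,4); v=(-1,-3)
3. t=4/3 → B at (14/3,0); v=(-1,3)
4. t=4/3 → T at (10/3,4); v=(-1,-3)
5. t=4/3 → B at (2,0); v=(-1,3)

Final position: (2,0)
Wall sequence: BTBTB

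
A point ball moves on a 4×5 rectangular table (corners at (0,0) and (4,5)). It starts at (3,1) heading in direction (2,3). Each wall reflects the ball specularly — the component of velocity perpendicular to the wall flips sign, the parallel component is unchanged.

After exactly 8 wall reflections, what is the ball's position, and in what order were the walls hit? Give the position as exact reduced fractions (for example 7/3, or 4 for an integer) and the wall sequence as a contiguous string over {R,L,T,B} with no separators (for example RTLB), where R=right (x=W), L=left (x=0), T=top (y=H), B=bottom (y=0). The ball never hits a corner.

Final position: (0,1/2)
Wall sequence: RTLBRTBL

1. t=1/2 → R at (4,5/2); v=(-2,3)
2. t=5/6 → T at (7/3,5); v=(-2,-3)
3. t=7/6 → L at (0,3/2); v=(2,-3)
4. t=1/2 → B at (1,0); v=(2,3)
5. t=3/2 → R at (4,9/2); v=(-2,3)
6. t=1/6 → T at (11/3,5); v=(-2,-3)
7. t=5/3 → B at (1/3,0); v=(-2,3)
8. t=1/6 → L at (0,1/2); v=(2,3)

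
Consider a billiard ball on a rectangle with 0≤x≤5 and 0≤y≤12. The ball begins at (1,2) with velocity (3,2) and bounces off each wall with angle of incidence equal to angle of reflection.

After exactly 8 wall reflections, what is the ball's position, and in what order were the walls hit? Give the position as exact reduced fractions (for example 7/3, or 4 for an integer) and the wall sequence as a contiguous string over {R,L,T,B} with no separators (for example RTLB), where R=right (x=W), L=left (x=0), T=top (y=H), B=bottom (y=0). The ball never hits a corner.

1. t=4/3 → R at (5,14/3); v=(-3,2)
2. t=5/3 → L at (0,8); v=(3,2)
3. t=5/3 → R at (5,34/3); v=(-3,2)
4. t=1/3 → T at (4,12); v=(-3,-2)
5. t=4/3 → L at (0,28/3); v=(3,-2)
6. t=5/3 → R at (5,6); v=(-3,-2)
7. t=5/3 → L at (0,8/3); v=(3,-2)
8. t=4/3 → B at (4,0); v=(3,2)

Final position: (4,0)
Wall sequence: RLRTLRLB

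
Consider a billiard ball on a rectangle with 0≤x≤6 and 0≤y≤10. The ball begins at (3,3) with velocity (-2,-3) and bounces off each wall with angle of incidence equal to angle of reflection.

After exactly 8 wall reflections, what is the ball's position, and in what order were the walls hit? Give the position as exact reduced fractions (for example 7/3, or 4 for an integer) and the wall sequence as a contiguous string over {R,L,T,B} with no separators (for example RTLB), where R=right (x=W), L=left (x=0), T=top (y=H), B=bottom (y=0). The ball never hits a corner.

Final position: (5,10)
Wall sequence: BLTRLBRT

1. t=1 → B at (1,0); v=(-2,3)
2. t=1/2 → L at (0,3/2); v=(2,3)
3. t=17/6 → T at (17/3,10); v=(2,-3)
4. t=1/6 → R at (6,19/2); v=(-2,-3)
5. t=3 → L at (0,1/2); v=(2,-3)
6. t=1/6 → B at (1/3,0); v=(2,3)
7. t=17/6 → R at (6,17/2); v=(-2,3)
8. t=1/2 → T at (5,10); v=(-2,-3)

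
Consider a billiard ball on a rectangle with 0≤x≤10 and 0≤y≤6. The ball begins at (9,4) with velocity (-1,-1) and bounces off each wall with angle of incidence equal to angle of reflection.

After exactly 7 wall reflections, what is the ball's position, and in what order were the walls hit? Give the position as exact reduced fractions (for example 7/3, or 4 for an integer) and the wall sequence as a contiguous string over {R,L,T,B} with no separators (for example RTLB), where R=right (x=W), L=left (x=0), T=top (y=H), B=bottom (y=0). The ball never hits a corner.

Final position: (1,0)
Wall sequence: BLTBRTB

1. t=4 → B at (5,0); v=(-1,1)
2. t=5 → L at (0,5); v=(1,1)
3. t=1 → T at (1,6); v=(1,-1)
4. t=6 → B at (7,0); v=(1,1)
5. t=3 → R at (10,3); v=(-1,1)
6. t=3 → T at (7,6); v=(-1,-1)
7. t=6 → B at (1,0); v=(-1,1)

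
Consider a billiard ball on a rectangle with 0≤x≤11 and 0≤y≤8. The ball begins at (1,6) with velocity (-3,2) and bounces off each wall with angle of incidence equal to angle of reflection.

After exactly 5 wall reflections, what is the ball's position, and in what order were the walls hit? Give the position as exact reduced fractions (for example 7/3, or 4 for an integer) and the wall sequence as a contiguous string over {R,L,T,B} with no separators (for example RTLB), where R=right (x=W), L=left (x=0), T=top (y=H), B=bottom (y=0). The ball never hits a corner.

Final position: (0,16/3)
Wall sequence: LTRBL

1. t=1/3 → L at (0,20/3); v=(3,2)
2. t=2/3 → T at (2,8); v=(3,-2)
3. t=3 → R at (11,2); v=(-3,-2)
4. t=1 → B at (8,0); v=(-3,2)
5. t=8/3 → L at (0,16/3); v=(3,2)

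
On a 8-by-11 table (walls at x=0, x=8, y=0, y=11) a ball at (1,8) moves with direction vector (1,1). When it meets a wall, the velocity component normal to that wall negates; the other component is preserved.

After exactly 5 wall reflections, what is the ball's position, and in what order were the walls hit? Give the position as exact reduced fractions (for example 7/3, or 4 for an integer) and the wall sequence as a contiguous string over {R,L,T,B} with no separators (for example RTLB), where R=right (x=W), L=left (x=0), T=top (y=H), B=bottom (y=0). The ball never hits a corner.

Final position: (8,9)
Wall sequence: TRBLR

1. t=3 → T at (4,11); v=(1,-1)
2. t=4 → R at (8,7); v=(-1,-1)
3. t=7 → B at (1,0); v=(-1,1)
4. t=1 → L at (0,1); v=(1,1)
5. t=8 → R at (8,9); v=(-1,1)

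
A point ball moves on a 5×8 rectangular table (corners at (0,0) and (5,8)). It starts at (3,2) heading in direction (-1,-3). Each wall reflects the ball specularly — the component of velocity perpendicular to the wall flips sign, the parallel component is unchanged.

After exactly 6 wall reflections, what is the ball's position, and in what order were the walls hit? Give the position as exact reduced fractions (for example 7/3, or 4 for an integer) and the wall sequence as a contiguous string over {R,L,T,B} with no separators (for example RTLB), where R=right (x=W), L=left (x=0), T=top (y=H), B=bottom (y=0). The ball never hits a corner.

1. t=2/3 → B at (7/3,0); v=(-1,3)
2. t=7/3 → L at (0,7); v=(1,3)
3. t=1/3 → T at (1/3,8); v=(1,-3)
4. t=8/3 → B at (3,0); v=(1,3)
5. t=2 → R at (5,6); v=(-1,3)
6. t=2/3 → T at (13/3,8); v=(-1,-3)

Final position: (13/3,8)
Wall sequence: BLTBRT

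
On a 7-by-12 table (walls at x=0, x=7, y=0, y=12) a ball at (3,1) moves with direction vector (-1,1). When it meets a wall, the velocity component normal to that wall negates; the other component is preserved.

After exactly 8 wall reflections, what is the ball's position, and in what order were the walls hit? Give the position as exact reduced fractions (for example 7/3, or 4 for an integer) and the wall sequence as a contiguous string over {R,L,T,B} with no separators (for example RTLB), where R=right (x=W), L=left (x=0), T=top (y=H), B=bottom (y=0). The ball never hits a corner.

1. t=3 → L at (0,4); v=(1,1)
2. t=7 → R at (7,11); v=(-1,1)
3. t=1 → T at (6,12); v=(-1,-1)
4. t=6 → L at (0,6); v=(1,-1)
5. t=6 → B at (6,0); v=(1,1)
6. t=1 → R at (7,1); v=(-1,1)
7. t=7 → L at (0,8); v=(1,1)
8. t=4 → T at (4,12); v=(1,-1)

Final position: (4,12)
Wall sequence: LRTLBRLT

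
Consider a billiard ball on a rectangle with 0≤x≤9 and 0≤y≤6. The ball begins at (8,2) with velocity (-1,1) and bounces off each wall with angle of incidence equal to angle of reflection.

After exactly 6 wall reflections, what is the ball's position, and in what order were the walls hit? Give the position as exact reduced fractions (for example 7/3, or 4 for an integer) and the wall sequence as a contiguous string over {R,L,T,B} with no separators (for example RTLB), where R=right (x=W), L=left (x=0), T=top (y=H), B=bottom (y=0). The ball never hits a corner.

1. t=4 → T at (4,6); v=(-1,-1)
2. t=4 → L at (0,2); v=(1,-1)
3. t=2 → B at (2,0); v=(1,1)
4. t=6 → T at (8,6); v=(1,-1)
5. t=1 → R at (9,5); v=(-1,-1)
6. t=5 → B at (4,0); v=(-1,1)

Final position: (4,0)
Wall sequence: TLBTRB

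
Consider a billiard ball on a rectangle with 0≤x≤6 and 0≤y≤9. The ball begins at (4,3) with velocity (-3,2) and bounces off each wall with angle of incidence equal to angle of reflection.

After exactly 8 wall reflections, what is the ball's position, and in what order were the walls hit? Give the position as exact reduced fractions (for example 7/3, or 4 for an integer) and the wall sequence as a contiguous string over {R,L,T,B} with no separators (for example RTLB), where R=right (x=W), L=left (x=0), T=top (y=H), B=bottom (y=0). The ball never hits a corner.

1. t=4/3 → L at (0,17/3); v=(3,2)
2. t=5/3 → T at (5,9); v=(3,-2)
3. t=1/3 → R at (6,25/3); v=(-3,-2)
4. t=2 → L at (0,13/3); v=(3,-2)
5. t=2 → R at (6,1/3); v=(-3,-2)
6. t=1/6 → B at (11/2,0); v=(-3,2)
7. t=11/6 → L at (0,11/3); v=(3,2)
8. t=2 → R at (6,23/3); v=(-3,2)

Final position: (6,23/3)
Wall sequence: LTRLRBLR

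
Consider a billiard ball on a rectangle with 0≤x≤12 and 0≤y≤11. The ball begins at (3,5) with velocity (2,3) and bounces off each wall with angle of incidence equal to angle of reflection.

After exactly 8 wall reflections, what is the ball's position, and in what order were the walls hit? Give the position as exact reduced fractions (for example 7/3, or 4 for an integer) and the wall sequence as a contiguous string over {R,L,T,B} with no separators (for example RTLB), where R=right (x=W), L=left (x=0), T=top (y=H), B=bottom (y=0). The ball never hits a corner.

Final position: (35/3,11)
Wall sequence: TRBTLBRT

1. t=2 → T at (7,11); v=(2,-3)
2. t=5/2 → R at (12,7/2); v=(-2,-3)
3. t=7/6 → B at (29/3,0); v=(-2,3)
4. t=11/3 → T at (7/3,11); v=(-2,-3)
5. t=7/6 → L at (0,15/2); v=(2,-3)
6. t=5/2 → B at (5,0); v=(2,3)
7. t=7/2 → R at (12,21/2); v=(-2,3)
8. t=1/6 → T at (35/3,11); v=(-2,-3)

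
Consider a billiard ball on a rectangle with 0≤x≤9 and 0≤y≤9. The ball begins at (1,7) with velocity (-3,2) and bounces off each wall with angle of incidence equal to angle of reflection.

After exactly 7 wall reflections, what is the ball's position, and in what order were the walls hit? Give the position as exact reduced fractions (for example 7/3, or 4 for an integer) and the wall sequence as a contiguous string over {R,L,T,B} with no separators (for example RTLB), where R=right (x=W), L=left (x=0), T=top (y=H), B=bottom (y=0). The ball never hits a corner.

1. t=1/3 → L at (0,23/3); v=(3,2)
2. t=2/3 → T at (2,9); v=(3,-2)
3. t=7/3 → R at (9,13/3); v=(-3,-2)
4. t=13/6 → B at (5/2,0); v=(-3,2)
5. t=5/6 → L at (0,5/3); v=(3,2)
6. t=3 → R at (9,23/3); v=(-3,2)
7. t=2/3 → T at (7,9); v=(-3,-2)

Final position: (7,9)
Wall sequence: LTRBLRT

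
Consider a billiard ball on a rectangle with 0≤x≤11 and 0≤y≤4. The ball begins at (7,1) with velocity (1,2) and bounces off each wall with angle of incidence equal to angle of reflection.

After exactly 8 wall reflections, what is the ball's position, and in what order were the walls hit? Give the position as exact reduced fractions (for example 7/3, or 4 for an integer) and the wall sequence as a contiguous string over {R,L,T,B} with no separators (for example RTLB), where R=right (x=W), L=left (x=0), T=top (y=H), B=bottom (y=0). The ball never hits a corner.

Final position: (3/2,4)
Wall sequence: TBRTBTBT

1. t=3/2 → T at (17/2,4); v=(1,-2)
2. t=2 → B at (21/2,0); v=(1,2)
3. t=1/2 → R at (11,1); v=(-1,2)
4. t=3/2 → T at (19/2,4); v=(-1,-2)
5. t=2 → B at (15/2,0); v=(-1,2)
6. t=2 → T at (11/2,4); v=(-1,-2)
7. t=2 → B at (7/2,0); v=(-1,2)
8. t=2 → T at (3/2,4); v=(-1,-2)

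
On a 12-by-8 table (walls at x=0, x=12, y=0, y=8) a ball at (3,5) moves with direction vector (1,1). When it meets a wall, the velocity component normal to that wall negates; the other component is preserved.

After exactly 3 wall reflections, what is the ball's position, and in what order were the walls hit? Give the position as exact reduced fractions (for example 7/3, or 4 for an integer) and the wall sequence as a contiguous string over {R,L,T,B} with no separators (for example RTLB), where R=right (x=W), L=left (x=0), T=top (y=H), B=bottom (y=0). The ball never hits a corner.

Final position: (10,0)
Wall sequence: TRB

1. t=3 → T at (6,8); v=(1,-1)
2. t=6 → R at (12,2); v=(-1,-1)
3. t=2 → B at (10,0); v=(-1,1)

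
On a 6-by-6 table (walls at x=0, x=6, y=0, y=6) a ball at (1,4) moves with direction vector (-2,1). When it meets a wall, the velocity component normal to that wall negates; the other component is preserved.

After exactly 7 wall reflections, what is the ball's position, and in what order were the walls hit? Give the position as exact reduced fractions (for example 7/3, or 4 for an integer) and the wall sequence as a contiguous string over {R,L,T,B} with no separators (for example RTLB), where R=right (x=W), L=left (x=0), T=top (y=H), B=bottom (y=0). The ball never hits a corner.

1. t=1/2 → L at (0,9/2); v=(2,1)
2. t=3/2 → T at (3,6); v=(2,-1)
3. t=3/2 → R at (6,9/2); v=(-2,-1)
4. t=3 → L at (0,3/2); v=(2,-1)
5. t=3/2 → B at (3,0); v=(2,1)
6. t=3/2 → R at (6,3/2); v=(-2,1)
7. t=3 → L at (0,9/2); v=(2,1)

Final position: (0,9/2)
Wall sequence: LTRLBRL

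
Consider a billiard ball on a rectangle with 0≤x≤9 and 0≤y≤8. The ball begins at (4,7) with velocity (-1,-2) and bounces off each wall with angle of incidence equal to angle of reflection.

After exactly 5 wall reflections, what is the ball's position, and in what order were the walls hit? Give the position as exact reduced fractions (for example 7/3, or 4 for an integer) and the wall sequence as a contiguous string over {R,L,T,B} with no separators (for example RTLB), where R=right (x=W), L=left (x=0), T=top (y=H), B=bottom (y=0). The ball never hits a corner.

Final position: (9,3)
Wall sequence: BLTBR

1. t=7/2 → B at (1/2,0); v=(-1,2)
2. t=1/2 → L at (0,1); v=(1,2)
3. t=7/2 → T at (7/2,8); v=(1,-2)
4. t=4 → B at (15/2,0); v=(1,2)
5. t=3/2 → R at (9,3); v=(-1,2)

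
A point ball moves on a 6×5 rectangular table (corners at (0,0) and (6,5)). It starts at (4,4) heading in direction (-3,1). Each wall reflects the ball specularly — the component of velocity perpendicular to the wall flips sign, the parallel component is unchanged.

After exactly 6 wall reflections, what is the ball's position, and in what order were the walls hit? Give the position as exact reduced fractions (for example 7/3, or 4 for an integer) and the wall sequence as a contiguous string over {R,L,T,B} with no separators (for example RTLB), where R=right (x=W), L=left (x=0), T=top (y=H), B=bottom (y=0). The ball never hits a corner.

1. t=1 → T at (1,5); v=(-3,-1)
2. t=1/3 → L at (0,14/3); v=(3,-1)
3. t=2 → R at (6,8/3); v=(-3,-1)
4. t=2 → L at (0,2/3); v=(3,-1)
5. t=2/3 → B at (2,0); v=(3,1)
6. t=4/3 → R at (6,4/3); v=(-3,1)

Final position: (6,4/3)
Wall sequence: TLRLBR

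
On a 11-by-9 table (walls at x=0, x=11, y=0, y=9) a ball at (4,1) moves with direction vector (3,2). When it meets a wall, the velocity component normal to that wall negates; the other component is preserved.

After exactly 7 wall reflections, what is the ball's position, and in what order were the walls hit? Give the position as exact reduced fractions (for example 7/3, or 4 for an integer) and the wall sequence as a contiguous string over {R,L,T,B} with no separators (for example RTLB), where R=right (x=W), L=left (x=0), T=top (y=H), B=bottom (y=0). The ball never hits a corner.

Final position: (0,25/3)
Wall sequence: RTLBRTL

1. t=7/3 → R at (11,17/3); v=(-3,2)
2. t=5/3 → T at (6,9); v=(-3,-2)
3. t=2 → L at (0,5); v=(3,-2)
4. t=5/2 → B at (15/2,0); v=(3,2)
5. t=7/6 → R at (11,7/3); v=(-3,2)
6. t=10/3 → T at (1,9); v=(-3,-2)
7. t=1/3 → L at (0,25/3); v=(3,-2)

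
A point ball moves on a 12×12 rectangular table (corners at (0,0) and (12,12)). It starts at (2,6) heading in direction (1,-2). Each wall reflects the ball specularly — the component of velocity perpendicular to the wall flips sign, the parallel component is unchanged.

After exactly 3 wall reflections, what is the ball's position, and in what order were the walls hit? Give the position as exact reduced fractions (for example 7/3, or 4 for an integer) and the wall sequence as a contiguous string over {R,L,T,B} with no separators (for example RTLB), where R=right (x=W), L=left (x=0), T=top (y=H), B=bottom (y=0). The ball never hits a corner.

Final position: (12,10)
Wall sequence: BTR

1. t=3 → B at (5,0); v=(1,2)
2. t=6 → T at (11,12); v=(1,-2)
3. t=1 → R at (12,10); v=(-1,-2)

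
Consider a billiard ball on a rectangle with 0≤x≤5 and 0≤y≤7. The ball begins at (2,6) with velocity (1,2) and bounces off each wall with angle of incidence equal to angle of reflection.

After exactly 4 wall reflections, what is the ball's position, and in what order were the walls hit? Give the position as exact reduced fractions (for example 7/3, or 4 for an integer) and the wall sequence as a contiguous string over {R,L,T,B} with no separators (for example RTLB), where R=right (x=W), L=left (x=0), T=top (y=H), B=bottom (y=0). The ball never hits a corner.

1. t=1/2 → T at (5/2,7); v=(1,-2)
2. t=5/2 → R at (5,2); v=(-1,-2)
3. t=1 → B at (4,0); v=(-1,2)
4. t=7/2 → T at (1/2,7); v=(-1,-2)

Final position: (1/2,7)
Wall sequence: TRBT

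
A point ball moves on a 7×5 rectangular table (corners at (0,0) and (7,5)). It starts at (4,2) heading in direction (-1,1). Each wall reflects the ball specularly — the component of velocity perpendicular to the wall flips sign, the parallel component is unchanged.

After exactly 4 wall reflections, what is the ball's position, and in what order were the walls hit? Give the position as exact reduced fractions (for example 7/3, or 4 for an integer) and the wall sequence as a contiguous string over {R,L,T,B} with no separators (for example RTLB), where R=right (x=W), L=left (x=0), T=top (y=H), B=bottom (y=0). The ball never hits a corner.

Final position: (7,3)
Wall sequence: TLBR

1. t=3 → T at (1,5); v=(-1,-1)
2. t=1 → L at (0,4); v=(1,-1)
3. t=4 → B at (4,0); v=(1,1)
4. t=3 → R at (7,3); v=(-1,1)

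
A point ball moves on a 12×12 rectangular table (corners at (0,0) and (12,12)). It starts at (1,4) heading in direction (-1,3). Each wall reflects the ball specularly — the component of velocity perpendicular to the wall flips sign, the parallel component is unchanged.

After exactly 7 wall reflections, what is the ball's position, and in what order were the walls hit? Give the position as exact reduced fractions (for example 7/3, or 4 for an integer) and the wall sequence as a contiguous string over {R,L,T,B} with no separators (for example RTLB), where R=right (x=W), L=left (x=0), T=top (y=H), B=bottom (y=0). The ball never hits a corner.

1. t=1 → L at (0,7); v=(1,3)
2. t=5/3 → T at (5/3,12); v=(1,-3)
3. t=4 → B at (17/3,0); v=(1,3)
4. t=4 → T at (29/3,12); v=(1,-3)
5. t=7/3 → R at (12,5); v=(-1,-3)
6. t=5/3 → B at (31/3,0); v=(-1,3)
7. t=4 → T at (19/3,12); v=(-1,-3)

Final position: (19/3,12)
Wall sequence: LTBTRBT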